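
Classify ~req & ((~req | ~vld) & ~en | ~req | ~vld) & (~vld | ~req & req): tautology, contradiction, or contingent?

~req & ((~req | ~vld) & ~en | ~req | ~vld) & (~vld | ~req & req)
= ~req & ((~req | ~vld) & ~en | ~req | ~vld) & ~vld   (complement / identity)
= ~req & (~req | ~vld) & ~vld   (absorption)
= ~req & ~vld   (absorption)
This depends on req, vld, so it is not a constant.

contingent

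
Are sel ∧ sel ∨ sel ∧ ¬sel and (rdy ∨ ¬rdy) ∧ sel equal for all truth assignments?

E1: sel ∧ sel ∨ sel ∧ ¬sel
    = sel   — distribution
E2: (rdy ∨ ¬rdy) ∧ sel
    = sel   — complement / identity
Both reduce to sel, so they are equivalent.

Yes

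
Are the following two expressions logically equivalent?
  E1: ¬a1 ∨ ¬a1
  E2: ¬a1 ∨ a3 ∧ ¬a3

E1: ¬a1 ∨ ¬a1
    = ¬a1   (idempotence)
E2: ¬a1 ∨ a3 ∧ ¬a3
    = ¬a1   (complement / identity)
Both reduce to ¬a1, so they are equivalent.

Yes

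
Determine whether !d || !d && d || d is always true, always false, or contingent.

!d || !d && d || d
= !d || d   (complement / identity)
= true   (complement)

always true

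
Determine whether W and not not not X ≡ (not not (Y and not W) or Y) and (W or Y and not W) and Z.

No

E1: W and not not not X
    = W and not X   [double negation]
E2: (not not (Y and not W) or Y) and (W or Y and not W) and Z
    = (Y and not W or Y) and (W or Y and not W) and Z   [double negation]
    = (Y and W or Y and not W) and Z   [distribution]
    = Y and Z   [distribution]
These differ: at W=1, X=0, Y=1, Z=0, E1 = 1 but E2 = 0.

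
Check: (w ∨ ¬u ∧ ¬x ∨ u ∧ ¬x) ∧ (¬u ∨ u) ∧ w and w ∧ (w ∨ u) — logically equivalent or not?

Yes

E1: (w ∨ ¬u ∧ ¬x ∨ u ∧ ¬x) ∧ (¬u ∨ u) ∧ w
    = (w ∨ ¬u ∧ ¬x ∨ u ∧ ¬x) ∧ w   [complement / identity]
    = (w ∨ ¬x) ∧ w   [distribution]
    = w   [absorption]
E2: w ∧ (w ∨ u)
    = w   [absorption]
Both reduce to w, so they are equivalent.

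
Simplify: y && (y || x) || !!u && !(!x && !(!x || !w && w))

y && (y || x) || !!u && !(!x && !(!x || !w && w))
= y && (y || x) || !!u && (x || !x || !w && w)
= y && (y || x) || !!u && (x || !x)
= y && (y || x) || !!u
= y || !!u
= y || u

y || u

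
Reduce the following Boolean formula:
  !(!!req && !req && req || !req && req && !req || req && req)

!req

!(!!req && !req && req || !req && req && !req || req && req)
= !(req && !req && req || !req && req && !req || req && req)   — double negation
= !(req && !req || req && req)   — distribution
= !req   — distribution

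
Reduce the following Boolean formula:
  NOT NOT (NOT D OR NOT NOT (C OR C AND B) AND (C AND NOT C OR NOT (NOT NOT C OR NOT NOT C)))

NOT NOT (NOT D OR NOT NOT (C OR C AND B) AND (C AND NOT C OR NOT (NOT NOT C OR NOT NOT C)))
= NOT NOT (NOT D OR NOT NOT (C OR C AND B) AND (C AND NOT C OR NOT C AND NOT C))   — De Morgan
= NOT D OR NOT NOT (C OR C AND B) AND (C AND NOT C OR NOT C AND NOT C)   — double negation
= NOT D OR NOT NOT (C OR C AND B) AND NOT C   — distribution
= NOT D OR NOT NOT C AND NOT C   — absorption
= NOT D OR C AND NOT C   — double negation
= NOT D   — complement / identity

NOT D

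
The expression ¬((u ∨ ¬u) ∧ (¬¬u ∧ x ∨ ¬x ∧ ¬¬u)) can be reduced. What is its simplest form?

¬u

¬((u ∨ ¬u) ∧ (¬¬u ∧ x ∨ ¬x ∧ ¬¬u))
= ¬(¬¬u ∧ x ∨ ¬x ∧ ¬¬u)   — complement / identity
= ¬¬¬u   — distribution
= ¬u   — double negation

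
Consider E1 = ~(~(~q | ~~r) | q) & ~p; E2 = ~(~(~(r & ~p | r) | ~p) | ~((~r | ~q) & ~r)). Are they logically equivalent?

No

E1: ~(~(~q | ~~r) | q) & ~p
    = ~(q & ~r | q) & ~p   — De Morgan
    = ~q & ~p   — absorption
E2: ~(~(~(r & ~p | r) | ~p) | ~((~r | ~q) & ~r))
    = (~(r & ~p | r) | ~p) & (~r | ~q) & ~r   — De Morgan
    = (~(r & ~p | r) | ~p) & ~r   — absorption
    = (~r | ~p) & ~r   — absorption
    = ~r   — absorption
These differ: at p=0, q=1, r=0, E1 = 0 but E2 = 1.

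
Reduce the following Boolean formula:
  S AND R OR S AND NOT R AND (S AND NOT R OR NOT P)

S AND R OR S AND NOT R AND (S AND NOT R OR NOT P)
= S AND R OR S AND NOT R   [absorption]
= S   [distribution]

S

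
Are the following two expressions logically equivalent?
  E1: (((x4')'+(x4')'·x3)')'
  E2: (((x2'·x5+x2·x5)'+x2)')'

E1: (((x4')'+(x4')'·x3)')'
    = (((x4')')')'   — absorption
    = (x4')'   — double negation
    = x4   — double negation
E2: (((x2'·x5+x2·x5)'+x2)')'
    = ((x5'+x2)')'   — distribution
    = x5'+x2   — double negation
These differ: at x2=0, x3=0, x4=0, x5=0, E1 = 0 but E2 = 1.

No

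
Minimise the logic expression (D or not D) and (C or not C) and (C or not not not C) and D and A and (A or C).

D and A

(D or not D) and (C or not C) and (C or not not not C) and D and A and (A or C)
= (D or not D) and (C or not C) and (C or not C) and D and A and (A or C)   (double negation)
= (C or not C) and (C or not C) and D and A and (A or C)   (complement / identity)
= (C or not C) and D and A and (A or C)   (idempotence)
= (C or not C) and D and A   (absorption)
= D and A   (complement / identity)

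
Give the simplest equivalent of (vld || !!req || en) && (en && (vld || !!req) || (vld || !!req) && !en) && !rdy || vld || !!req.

vld || req

(vld || !!req || en) && (en && (vld || !!req) || (vld || !!req) && !en) && !rdy || vld || !!req
= (vld || !!req || en) && (vld || !!req) && !rdy || vld || !!req   — distribution
= (vld || !!req) && !rdy || vld || !!req   — absorption
= vld || !!req   — absorption
= vld || req   — double negation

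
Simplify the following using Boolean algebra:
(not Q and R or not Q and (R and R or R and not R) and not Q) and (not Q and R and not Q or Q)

(not Q and R or not Q and (R and R or R and not R) and not Q) and (not Q and R and not Q or Q)
= (not Q and R or not Q and R and not Q) and (not Q and R and not Q or Q)   — distribution
= not Q and R and not Q or not Q and R and Q   — distribution
= not Q and R and (not Q or Q)   — distribution
= not Q and R   — complement / identity

not Q and R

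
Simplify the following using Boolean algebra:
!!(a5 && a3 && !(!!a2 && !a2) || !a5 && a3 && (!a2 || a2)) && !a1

!!(a5 && a3 && !(!!a2 && !a2) || !a5 && a3 && (!a2 || a2)) && !a1
= !!(a5 && a3 && (!a2 || a2) || !a5 && a3 && (!a2 || a2)) && !a1   (De Morgan)
= !!(a3 && (!a2 || a2)) && !a1   (distribution)
= a3 && (!a2 || a2) && !a1   (double negation)
= a3 && !a1   (complement / identity)

a3 && !a1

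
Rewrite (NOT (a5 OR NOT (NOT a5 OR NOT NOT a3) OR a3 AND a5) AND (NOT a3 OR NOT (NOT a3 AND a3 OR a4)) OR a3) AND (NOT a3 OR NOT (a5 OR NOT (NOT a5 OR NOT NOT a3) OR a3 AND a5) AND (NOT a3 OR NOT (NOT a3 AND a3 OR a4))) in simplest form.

(NOT (a5 OR NOT (NOT a5 OR NOT NOT a3) OR a3 AND a5) AND (NOT a3 OR NOT (NOT a3 AND a3 OR a4)) OR a3) AND (NOT a3 OR NOT (a5 OR NOT (NOT a5 OR NOT NOT a3) OR a3 AND a5) AND (NOT a3 OR NOT (NOT a3 AND a3 OR a4)))
= NOT (a5 OR NOT (NOT a5 OR NOT NOT a3) OR a3 AND a5) AND (NOT a3 OR NOT (NOT a3 AND a3 OR a4)) OR a3 AND NOT a3   (distribution)
= NOT (a5 OR NOT (NOT a5 OR NOT NOT a3) OR a3 AND a5) AND (NOT a3 OR NOT (NOT a3 AND a3 OR a4))   (complement / identity)
= NOT (a5 OR a5 AND NOT a3 OR a3 AND a5) AND (NOT a3 OR NOT (NOT a3 AND a3 OR a4))   (De Morgan)
= NOT (a5 OR a5) AND (NOT a3 OR NOT (NOT a3 AND a3 OR a4))   (distribution)
= NOT (a5 OR a5) AND (NOT a3 OR NOT a4)   (complement / identity)
= NOT a5 AND (NOT a3 OR NOT a4)   (idempotence)

NOT a5 AND (NOT a3 OR NOT a4)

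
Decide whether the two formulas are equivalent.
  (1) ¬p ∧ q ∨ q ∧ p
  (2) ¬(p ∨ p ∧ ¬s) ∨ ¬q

No

E1: ¬p ∧ q ∨ q ∧ p
    = q   — distribution
E2: ¬(p ∨ p ∧ ¬s) ∨ ¬q
    = ¬p ∨ ¬q   — absorption
These differ: at p=1, q=0, s=1, E1 = 0 but E2 = 1.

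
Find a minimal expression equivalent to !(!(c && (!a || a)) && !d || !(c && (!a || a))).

c

!(!(c && (!a || a)) && !d || !(c && (!a || a)))
= !!(c && (!a || a))   (absorption)
= !!c   (complement / identity)
= c   (double negation)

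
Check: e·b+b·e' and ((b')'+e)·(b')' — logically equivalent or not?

E1: e·b+b·e'
    = b   — distribution
E2: ((b')'+e)·(b')'
    = (b')'   — absorption
    = b   — double negation
Both reduce to b, so they are equivalent.

Yes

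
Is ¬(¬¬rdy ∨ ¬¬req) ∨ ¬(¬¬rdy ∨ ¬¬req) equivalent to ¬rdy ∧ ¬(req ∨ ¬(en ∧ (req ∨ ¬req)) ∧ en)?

Yes

E1: ¬(¬¬rdy ∨ ¬¬req) ∨ ¬(¬¬rdy ∨ ¬¬req)
    = ¬(¬¬rdy ∨ ¬¬req)   (idempotence)
    = ¬rdy ∧ ¬req   (De Morgan)
E2: ¬rdy ∧ ¬(req ∨ ¬(en ∧ (req ∨ ¬req)) ∧ en)
    = ¬rdy ∧ ¬(req ∨ ¬en ∧ en)   (complement / identity)
    = ¬rdy ∧ ¬req   (complement / identity)
Both reduce to ¬rdy ∧ ¬req, so they are equivalent.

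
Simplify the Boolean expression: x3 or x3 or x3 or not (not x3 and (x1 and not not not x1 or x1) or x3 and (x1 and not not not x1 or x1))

x3 or x3 or x3 or not (not x3 and (x1 and not not not x1 or x1) or x3 and (x1 and not not not x1 or x1))
= x3 or x3 or x3 or not (x1 and not not not x1 or x1)   — distribution
= x3 or x3 or not (x1 and not not not x1 or x1)   — idempotence
= x3 or not (x1 and not not not x1 or x1)   — idempotence
= x3 or not (x1 and not x1 or x1)   — double negation
= x3 or not x1   — complement / identity

x3 or not x1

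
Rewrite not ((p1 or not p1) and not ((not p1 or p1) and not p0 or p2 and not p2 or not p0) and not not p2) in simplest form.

not ((p1 or not p1) and not ((not p1 or p1) and not p0 or p2 and not p2 or not p0) and not not p2)
= not (not ((not p1 or p1) and not p0 or p2 and not p2 or not p0) and not not p2)   [complement / identity]
= not (not ((not p1 or p1) and not p0 or not p0) and not not p2)   [complement / identity]
= not (not (not p0 or not p0) and not not p2)   [complement / identity]
= not (not not p0 and not not p2)   [idempotence]
= not p0 or not p2   [De Morgan]

not p0 or not p2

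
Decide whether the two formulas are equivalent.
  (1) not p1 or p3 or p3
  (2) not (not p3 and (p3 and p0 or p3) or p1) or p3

Yes

E1: not p1 or p3 or p3
    = not p1 or p3
E2: not (not p3 and (p3 and p0 or p3) or p1) or p3
    = not (not p3 and p3 or p1) or p3
    = not p1 or p3
Both reduce to not p1 or p3, so they are equivalent.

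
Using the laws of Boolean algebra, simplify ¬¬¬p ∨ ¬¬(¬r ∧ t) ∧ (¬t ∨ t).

¬¬¬p ∨ ¬¬(¬r ∧ t) ∧ (¬t ∨ t)
= ¬p ∨ ¬¬(¬r ∧ t) ∧ (¬t ∨ t)
= ¬p ∨ ¬¬(¬r ∧ t)
= ¬p ∨ ¬r ∧ t

¬p ∨ ¬r ∧ t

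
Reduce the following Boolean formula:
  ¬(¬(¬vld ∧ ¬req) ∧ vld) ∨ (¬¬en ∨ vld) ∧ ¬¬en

¬vld ∨ en

¬(¬(¬vld ∧ ¬req) ∧ vld) ∨ (¬¬en ∨ vld) ∧ ¬¬en
= ¬(¬(¬vld ∧ ¬req) ∧ vld) ∨ ¬¬en   [absorption]
= ¬(¬(¬vld ∧ ¬req) ∧ vld) ∨ en   [double negation]
= ¬((vld ∨ req) ∧ vld) ∨ en   [De Morgan]
= ¬vld ∨ en   [absorption]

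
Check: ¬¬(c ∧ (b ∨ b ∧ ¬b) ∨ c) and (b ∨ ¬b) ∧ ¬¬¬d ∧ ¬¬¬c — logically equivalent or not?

No

E1: ¬¬(c ∧ (b ∨ b ∧ ¬b) ∨ c)
    = ¬¬(c ∧ b ∨ c)   (complement / identity)
    = ¬¬c   (absorption)
    = c   (double negation)
E2: (b ∨ ¬b) ∧ ¬¬¬d ∧ ¬¬¬c
    = (b ∨ ¬b) ∧ ¬¬¬d ∧ ¬c   (double negation)
    = (b ∨ ¬b) ∧ ¬d ∧ ¬c   (double negation)
    = ¬d ∧ ¬c   (complement / identity)
These differ: at b=1, c=1, d=0, E1 = 1 but E2 = 0.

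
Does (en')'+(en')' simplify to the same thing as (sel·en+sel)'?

No

E1: (en')'+(en')'
    = (en')'
    = en
E2: (sel·en+sel)'
    = sel'
These differ: at en=0, sel=0, E1 = 0 but E2 = 1.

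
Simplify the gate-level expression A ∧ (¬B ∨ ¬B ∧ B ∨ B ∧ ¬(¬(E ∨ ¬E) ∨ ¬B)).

A ∧ (¬B ∨ ¬B ∧ B ∨ B ∧ ¬(¬(E ∨ ¬E) ∨ ¬B))
= A ∧ (¬B ∨ ¬B ∧ B ∨ B ∧ (E ∨ ¬E) ∧ B)   [De Morgan]
= A ∧ (¬B ∨ ¬B ∧ B ∨ B ∧ B)   [complement / identity]
= A ∧ (¬B ∨ B)   [distribution]
= A   [complement / identity]

A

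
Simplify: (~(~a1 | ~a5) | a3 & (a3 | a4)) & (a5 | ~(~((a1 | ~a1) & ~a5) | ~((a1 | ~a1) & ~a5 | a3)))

a1 & a5 | a3

(~(~a1 | ~a5) | a3 & (a3 | a4)) & (a5 | ~(~((a1 | ~a1) & ~a5) | ~((a1 | ~a1) & ~a5 | a3)))
= (~(~a1 | ~a5) | a3) & (a5 | ~(~((a1 | ~a1) & ~a5) | ~((a1 | ~a1) & ~a5 | a3)))   (absorption)
= (~(~a1 | ~a5) | a3) & (a5 | (a1 | ~a1) & ~a5 & ((a1 | ~a1) & ~a5 | a3))   (De Morgan)
= (~(~a1 | ~a5) | a3) & (a5 | (a1 | ~a1) & ~a5)   (absorption)
= (a1 & a5 | a3) & (a5 | (a1 | ~a1) & ~a5)   (De Morgan)
= (a1 & a5 | a3) & (a5 | ~a5)   (complement / identity)
= a1 & a5 | a3   (complement / identity)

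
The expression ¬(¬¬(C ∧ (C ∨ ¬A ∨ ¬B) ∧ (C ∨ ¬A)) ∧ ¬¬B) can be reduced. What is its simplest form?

¬(¬¬(C ∧ (C ∨ ¬A ∨ ¬B) ∧ (C ∨ ¬A)) ∧ ¬¬B)
= ¬(¬¬(C ∧ (C ∨ ¬A)) ∧ ¬¬B)   — absorption
= ¬(C ∧ (C ∨ ¬A)) ∨ ¬B   — De Morgan
= ¬C ∨ ¬B   — absorption

¬C ∨ ¬B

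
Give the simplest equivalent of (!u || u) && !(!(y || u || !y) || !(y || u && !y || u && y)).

(!u || u) && !(!(y || u || !y) || !(y || u && !y || u && y))
= (!u || u) && !(!(y || u || !y) || !(y || u))   (distribution)
= !(!(y || u || !y) || !(y || u))   (complement / identity)
= (y || u || !y) && (y || u)   (De Morgan)
= y || u   (absorption)

y || u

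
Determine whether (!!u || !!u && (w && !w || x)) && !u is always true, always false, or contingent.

(!!u || !!u && (w && !w || x)) && !u
= (!!u || !!u && x) && !u   — complement / identity
= !!u && !u   — absorption
= u && !u   — double negation
= false   — complement

always false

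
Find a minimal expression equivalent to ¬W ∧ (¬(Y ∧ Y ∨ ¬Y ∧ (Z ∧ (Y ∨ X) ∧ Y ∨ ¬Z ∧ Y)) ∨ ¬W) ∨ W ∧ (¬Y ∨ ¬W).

¬W ∧ (¬(Y ∧ Y ∨ ¬Y ∧ (Z ∧ (Y ∨ X) ∧ Y ∨ ¬Z ∧ Y)) ∨ ¬W) ∨ W ∧ (¬Y ∨ ¬W)
= ¬W ∧ (¬(Y ∧ Y ∨ ¬Y ∧ (Z ∧ Y ∨ ¬Z ∧ Y)) ∨ ¬W) ∨ W ∧ (¬Y ∨ ¬W)   [absorption]
= ¬W ∧ (¬(Y ∧ Y ∨ ¬Y ∧ Y) ∨ ¬W) ∨ W ∧ (¬Y ∨ ¬W)   [distribution]
= ¬W ∧ (¬Y ∨ ¬W) ∨ W ∧ (¬Y ∨ ¬W)   [distribution]
= ¬Y ∨ ¬W   [distribution]

¬Y ∨ ¬W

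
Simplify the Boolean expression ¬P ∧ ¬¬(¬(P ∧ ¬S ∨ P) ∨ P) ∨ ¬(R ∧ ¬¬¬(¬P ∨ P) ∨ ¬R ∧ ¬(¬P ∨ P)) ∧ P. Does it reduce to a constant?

¬P ∧ ¬¬(¬(P ∧ ¬S ∨ P) ∨ P) ∨ ¬(R ∧ ¬¬¬(¬P ∨ P) ∨ ¬R ∧ ¬(¬P ∨ P)) ∧ P
= ¬P ∧ ¬¬(¬(P ∧ ¬S ∨ P) ∨ P) ∨ ¬(R ∧ ¬(¬P ∨ P) ∨ ¬R ∧ ¬(¬P ∨ P)) ∧ P   [double negation]
= ¬P ∧ ¬¬(¬P ∨ P) ∨ ¬(R ∧ ¬(¬P ∨ P) ∨ ¬R ∧ ¬(¬P ∨ P)) ∧ P   [absorption]
= ¬P ∧ ¬¬(¬P ∨ P) ∨ ¬¬(¬P ∨ P) ∧ P   [distribution]
= ¬¬(¬P ∨ P)   [distribution]
= ¬P ∨ P   [double negation]
= True   [complement]

True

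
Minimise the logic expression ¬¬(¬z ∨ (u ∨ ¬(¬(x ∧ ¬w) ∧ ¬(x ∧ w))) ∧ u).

¬z ∨ u

¬¬(¬z ∨ (u ∨ ¬(¬(x ∧ ¬w) ∧ ¬(x ∧ w))) ∧ u)
= ¬¬(¬z ∨ (u ∨ x ∧ ¬w ∨ x ∧ w) ∧ u)
= ¬¬(¬z ∨ (u ∨ x) ∧ u)
= ¬¬(¬z ∨ u)
= ¬z ∨ u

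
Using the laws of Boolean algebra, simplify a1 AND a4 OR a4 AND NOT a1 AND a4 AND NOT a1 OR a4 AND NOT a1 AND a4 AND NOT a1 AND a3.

a4

a1 AND a4 OR a4 AND NOT a1 AND a4 AND NOT a1 OR a4 AND NOT a1 AND a4 AND NOT a1 AND a3
= a1 AND a4 OR a4 AND NOT a1 AND a4 AND NOT a1
= a1 AND a4 OR a4 AND NOT a1
= a4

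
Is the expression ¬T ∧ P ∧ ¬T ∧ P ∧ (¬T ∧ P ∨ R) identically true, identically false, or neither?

neither

¬T ∧ P ∧ ¬T ∧ P ∧ (¬T ∧ P ∨ R)
= ¬T ∧ P ∧ ¬T ∧ P
= ¬T ∧ P
This depends on P, T, so it is not a constant.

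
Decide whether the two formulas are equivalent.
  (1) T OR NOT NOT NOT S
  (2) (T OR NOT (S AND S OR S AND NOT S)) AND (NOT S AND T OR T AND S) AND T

No

E1: T OR NOT NOT NOT S
    = T OR NOT S
E2: (T OR NOT (S AND S OR S AND NOT S)) AND (NOT S AND T OR T AND S) AND T
    = (T OR NOT (S AND S OR S AND NOT S)) AND T AND T
    = (T OR NOT S) AND T AND T
    = T AND T
    = T
These differ: at S=0, T=0, E1 = 1 but E2 = 0.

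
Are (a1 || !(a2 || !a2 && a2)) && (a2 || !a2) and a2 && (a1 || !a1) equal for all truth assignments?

E1: (a1 || !(a2 || !a2 && a2)) && (a2 || !a2)
    = (a1 || !a2) && (a2 || !a2)   [complement / identity]
    = a1 || !a2   [complement / identity]
E2: a2 && (a1 || !a1)
    = a2   [complement / identity]
These differ: at a1=0, a2=0, E1 = 1 but E2 = 0.

No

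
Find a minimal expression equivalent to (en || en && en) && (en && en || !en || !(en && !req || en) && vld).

(en || en && en) && (en && en || !en || !(en && !req || en) && vld)
= en && en || en && (!en || !(en && !req || en) && vld)   (distribution)
= en && en || en && (!en || !en && vld)   (absorption)
= en && en || en && !en   (absorption)
= en   (distribution)

en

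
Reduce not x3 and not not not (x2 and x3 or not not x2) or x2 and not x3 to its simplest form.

not x3 and not not not (x2 and x3 or not not x2) or x2 and not x3
= not x3 and not (x2 and x3 or not not x2) or x2 and not x3
= not x3 and not (x2 and x3 or x2) or x2 and not x3
= not x3 and not x2 or x2 and not x3
= not x3

not x3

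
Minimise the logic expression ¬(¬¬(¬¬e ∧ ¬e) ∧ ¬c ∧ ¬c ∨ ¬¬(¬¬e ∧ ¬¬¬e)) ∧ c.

¬(¬¬(¬¬e ∧ ¬e) ∧ ¬c ∧ ¬c ∨ ¬¬(¬¬e ∧ ¬¬¬e)) ∧ c
= ¬(¬¬(¬¬e ∧ ¬e) ∧ ¬c ∨ ¬¬(¬¬e ∧ ¬¬¬e)) ∧ c   (idempotence)
= ¬(¬¬(¬¬e ∧ ¬e) ∧ ¬c ∨ ¬¬(¬¬e ∧ ¬e)) ∧ c   (double negation)
= ¬¬¬(¬¬e ∧ ¬e) ∧ c   (absorption)
= ¬(¬¬e ∧ ¬e) ∧ c   (double negation)
= (¬e ∨ e) ∧ c   (De Morgan)
= c   (complement / identity)

c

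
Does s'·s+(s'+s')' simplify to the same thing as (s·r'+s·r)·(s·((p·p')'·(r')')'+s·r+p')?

Yes

E1: s'·s+(s'+s')'
    = s'·s+s·s   (De Morgan)
    = s   (distribution)
E2: (s·r'+s·r)·(s·((p·p')'·(r')')'+s·r+p')
    = (s·r'+s·r)·(s·(p·p'+r')+s·r+p')   (De Morgan)
    = (s·r'+s·r)·(s·r'+s·r+p')   (complement / identity)
    = s·r'+s·r   (absorption)
    = s   (distribution)
Both reduce to s, so they are equivalent.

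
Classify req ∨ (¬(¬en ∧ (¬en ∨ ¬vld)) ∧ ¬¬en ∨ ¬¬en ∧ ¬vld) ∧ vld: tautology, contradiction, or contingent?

req ∨ (¬(¬en ∧ (¬en ∨ ¬vld)) ∧ ¬¬en ∨ ¬¬en ∧ ¬vld) ∧ vld
= req ∨ (¬¬en ∧ ¬¬en ∨ ¬¬en ∧ ¬vld) ∧ vld
= req ∨ (¬¬en ∨ ¬vld) ∧ ¬¬en ∧ vld
= req ∨ ¬¬en ∧ vld
= req ∨ en ∧ vld
This depends on en, req, vld, so it is not a constant.

contingent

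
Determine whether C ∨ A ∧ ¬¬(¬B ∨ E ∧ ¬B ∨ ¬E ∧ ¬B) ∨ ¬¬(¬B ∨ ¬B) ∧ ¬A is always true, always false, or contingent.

contingent

C ∨ A ∧ ¬¬(¬B ∨ E ∧ ¬B ∨ ¬E ∧ ¬B) ∨ ¬¬(¬B ∨ ¬B) ∧ ¬A
= C ∨ A ∧ ¬¬(¬B ∨ ¬B) ∨ ¬¬(¬B ∨ ¬B) ∧ ¬A
= C ∨ ¬¬(¬B ∨ ¬B)
= C ∨ ¬(B ∧ B)
= C ∨ ¬B
This depends on B, C, so it is not a constant.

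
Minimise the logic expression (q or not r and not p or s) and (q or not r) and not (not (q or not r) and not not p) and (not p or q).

q or not r and not p

(q or not r and not p or s) and (q or not r) and not (not (q or not r) and not not p) and (not p or q)
= (q or not r and not p or s) and (q or not r) and (q or not r or not p) and (not p or q)   [De Morgan]
= (q or not r and not p or s) and (q or not r) and (not p or q)   [absorption]
= (q or not r and not p or s) and (q or not r and not p)   [distribution]
= q or not r and not p   [absorption]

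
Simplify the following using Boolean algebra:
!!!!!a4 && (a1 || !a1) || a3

!!!!!a4 && (a1 || !a1) || a3
= !!!a4 && (a1 || !a1) || a3   [double negation]
= !!!a4 || a3   [complement / identity]
= !a4 || a3   [double negation]

!a4 || a3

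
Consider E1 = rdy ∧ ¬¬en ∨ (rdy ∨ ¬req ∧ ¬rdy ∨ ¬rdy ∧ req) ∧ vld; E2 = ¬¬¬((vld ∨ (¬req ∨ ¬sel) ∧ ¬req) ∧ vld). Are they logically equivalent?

E1: rdy ∧ ¬¬en ∨ (rdy ∨ ¬req ∧ ¬rdy ∨ ¬rdy ∧ req) ∧ vld
    = rdy ∧ en ∨ (rdy ∨ ¬req ∧ ¬rdy ∨ ¬rdy ∧ req) ∧ vld
    = rdy ∧ en ∨ (rdy ∨ ¬rdy) ∧ vld
    = rdy ∧ en ∨ vld
E2: ¬¬¬((vld ∨ (¬req ∨ ¬sel) ∧ ¬req) ∧ vld)
    = ¬¬¬((vld ∨ ¬req) ∧ vld)
    = ¬¬¬vld
    = ¬vld
These differ: at en=0, rdy=1, req=0, sel=1, vld=0, E1 = 0 but E2 = 1.

No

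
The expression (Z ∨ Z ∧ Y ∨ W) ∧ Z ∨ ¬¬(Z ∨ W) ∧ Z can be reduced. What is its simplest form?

(Z ∨ Z ∧ Y ∨ W) ∧ Z ∨ ¬¬(Z ∨ W) ∧ Z
= (Z ∨ Z ∧ Y ∨ W) ∧ Z ∨ (Z ∨ W) ∧ Z   — double negation
= (Z ∨ W) ∧ Z ∨ (Z ∨ W) ∧ Z   — absorption
= (Z ∨ W) ∧ Z   — idempotence
= Z   — absorption

Z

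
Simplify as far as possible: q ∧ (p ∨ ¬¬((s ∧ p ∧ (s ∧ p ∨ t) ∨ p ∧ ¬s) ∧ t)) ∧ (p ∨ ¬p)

q ∧ (p ∨ ¬¬((s ∧ p ∧ (s ∧ p ∨ t) ∨ p ∧ ¬s) ∧ t)) ∧ (p ∨ ¬p)
= q ∧ (p ∨ ¬¬((s ∧ p ∨ p ∧ ¬s) ∧ t)) ∧ (p ∨ ¬p)   [absorption]
= q ∧ (p ∨ ¬¬((s ∧ p ∨ p ∧ ¬s) ∧ t))   [complement / identity]
= q ∧ (p ∨ ¬¬(p ∧ t))   [distribution]
= q ∧ (p ∨ p ∧ t)   [double negation]
= q ∧ p   [absorption]

q ∧ p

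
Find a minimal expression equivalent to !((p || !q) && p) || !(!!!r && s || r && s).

!p || !s

!((p || !q) && p) || !(!!!r && s || r && s)
= !((p || !q) && p) || !(!r && s || r && s)
= !((p || !q) && p) || !s
= !p || !s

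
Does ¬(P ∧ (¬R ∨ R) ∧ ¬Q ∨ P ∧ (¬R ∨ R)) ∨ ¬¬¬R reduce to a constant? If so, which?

¬(P ∧ (¬R ∨ R) ∧ ¬Q ∨ P ∧ (¬R ∨ R)) ∨ ¬¬¬R
= ¬(P ∧ (¬R ∨ R) ∧ ¬Q ∨ P ∧ (¬R ∨ R)) ∨ ¬R   [double negation]
= ¬(P ∧ (¬R ∨ R)) ∨ ¬R   [absorption]
= ¬P ∨ ¬R   [complement / identity]
This depends on P, R, so it is not a constant.

no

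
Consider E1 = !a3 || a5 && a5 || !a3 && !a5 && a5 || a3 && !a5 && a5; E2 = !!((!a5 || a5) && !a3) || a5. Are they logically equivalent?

E1: !a3 || a5 && a5 || !a3 && !a5 && a5 || a3 && !a5 && a5
    = !a3 || a5 && a5 || !a5 && a5   (distribution)
    = !a3 || a5   (distribution)
E2: !!((!a5 || a5) && !a3) || a5
    = !!!a3 || a5   (complement / identity)
    = !a3 || a5   (double negation)
Both reduce to !a3 || a5, so they are equivalent.

Yes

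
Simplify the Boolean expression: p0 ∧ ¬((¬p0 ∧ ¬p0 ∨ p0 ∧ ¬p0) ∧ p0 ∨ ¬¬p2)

p0 ∧ ¬((¬p0 ∧ ¬p0 ∨ p0 ∧ ¬p0) ∧ p0 ∨ ¬¬p2)
= p0 ∧ ¬((¬p0 ∧ ¬p0 ∨ p0 ∧ ¬p0) ∧ p0 ∨ p2)   (double negation)
= p0 ∧ ¬(¬p0 ∧ p0 ∨ p2)   (distribution)
= p0 ∧ ¬p2   (complement / identity)

p0 ∧ ¬p2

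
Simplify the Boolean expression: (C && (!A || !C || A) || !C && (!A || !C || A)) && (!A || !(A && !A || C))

!A || !C

(C && (!A || !C || A) || !C && (!A || !C || A)) && (!A || !(A && !A || C))
= (!A || !C || A) && (!A || !(A && !A || C))   (distribution)
= (!A || !C || A) && (!A || !C)   (complement / identity)
= !A || !C   (absorption)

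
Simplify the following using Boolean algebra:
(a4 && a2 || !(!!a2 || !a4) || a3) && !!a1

(a4 && a2 || !(!!a2 || !a4) || a3) && !!a1
= (a4 && a2 || !(!!a2 || !a4) || a3) && a1   [double negation]
= (a4 && a2 || !a2 && a4 || a3) && a1   [De Morgan]
= (a4 || a3) && a1   [distribution]

(a4 || a3) && a1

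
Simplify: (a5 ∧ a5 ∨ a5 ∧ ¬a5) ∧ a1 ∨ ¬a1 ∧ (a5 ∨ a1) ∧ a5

a5

(a5 ∧ a5 ∨ a5 ∧ ¬a5) ∧ a1 ∨ ¬a1 ∧ (a5 ∨ a1) ∧ a5
= a5 ∧ a1 ∨ ¬a1 ∧ (a5 ∨ a1) ∧ a5
= a5 ∧ a1 ∨ ¬a1 ∧ a5
= a5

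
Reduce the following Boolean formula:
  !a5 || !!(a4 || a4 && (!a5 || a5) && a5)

!a5 || !!(a4 || a4 && (!a5 || a5) && a5)
= !a5 || !!(a4 || a4 && a5)   (complement / identity)
= !a5 || a4 || a4 && a5   (double negation)
= !a5 || a4   (absorption)

!a5 || a4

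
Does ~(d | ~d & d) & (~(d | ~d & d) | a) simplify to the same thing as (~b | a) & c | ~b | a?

E1: ~(d | ~d & d) & (~(d | ~d & d) | a)
    = ~(d | ~d & d)   [absorption]
    = ~d   [complement / identity]
E2: (~b | a) & c | ~b | a
    = ~b | a   [absorption]
These differ: at a=0, b=0, c=0, d=1, E1 = 0 but E2 = 1.

No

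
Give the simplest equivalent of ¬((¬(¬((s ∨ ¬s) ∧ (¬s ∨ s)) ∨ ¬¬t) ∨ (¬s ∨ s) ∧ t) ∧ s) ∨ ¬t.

¬s ∨ ¬t

¬((¬(¬((s ∨ ¬s) ∧ (¬s ∨ s)) ∨ ¬¬t) ∨ (¬s ∨ s) ∧ t) ∧ s) ∨ ¬t
= ¬((¬(¬(¬s ∨ s) ∨ ¬¬t) ∨ (¬s ∨ s) ∧ t) ∧ s) ∨ ¬t   (complement / identity)
= ¬(((¬s ∨ s) ∧ ¬t ∨ (¬s ∨ s) ∧ t) ∧ s) ∨ ¬t   (De Morgan)
= ¬((¬s ∨ s) ∧ s) ∨ ¬t   (distribution)
= ¬s ∨ ¬t   (complement / identity)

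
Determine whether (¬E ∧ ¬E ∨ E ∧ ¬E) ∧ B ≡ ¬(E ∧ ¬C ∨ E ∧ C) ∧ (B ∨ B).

E1: (¬E ∧ ¬E ∨ E ∧ ¬E) ∧ B
    = ¬E ∧ B
E2: ¬(E ∧ ¬C ∨ E ∧ C) ∧ (B ∨ B)
    = ¬E ∧ (B ∨ B)
    = ¬E ∧ B
Both reduce to ¬E ∧ B, so they are equivalent.

Yes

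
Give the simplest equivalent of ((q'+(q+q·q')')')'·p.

q'·p

((q'+(q+q·q')')')'·p
= ((q'+q')')'·p   (complement / identity)
= ((q')')'·p   (idempotence)
= q'·p   (double negation)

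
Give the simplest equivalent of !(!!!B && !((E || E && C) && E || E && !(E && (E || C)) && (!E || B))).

B || E

!(!!!B && !((E || E && C) && E || E && !(E && (E || C)) && (!E || B)))
= !(!!!B && !((E || E && C) && E || E && !E && (!E || B)))
= !!B || (E || E && C) && E || E && !E && (!E || B)
= !!B || E && E || E && !E && (!E || B)
= !!B || E && E || E && !E
= B || E && E || E && !E
= B || E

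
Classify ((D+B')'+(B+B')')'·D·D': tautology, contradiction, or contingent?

((D+B')'+(B+B')')'·D·D'
= (D+B')·(B+B')·D·D'
= (D+B')·D·D'
= D·D'
= 0

contradiction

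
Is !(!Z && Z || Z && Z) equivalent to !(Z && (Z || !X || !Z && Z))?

E1: !(!Z && Z || Z && Z)
    = !Z   (distribution)
E2: !(Z && (Z || !X || !Z && Z))
    = !(Z && (Z || !X))   (complement / identity)
    = !Z   (absorption)
Both reduce to !Z, so they are equivalent.

Yes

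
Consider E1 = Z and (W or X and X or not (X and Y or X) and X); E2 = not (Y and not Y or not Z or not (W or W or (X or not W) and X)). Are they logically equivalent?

E1: Z and (W or X and X or not (X and Y or X) and X)
    = Z and (W or X and X or not X and X)
    = Z and (W or X)
E2: not (Y and not Y or not Z or not (W or W or (X or not W) and X))
    = not (Y and not Y or not Z or not (W or W or X))
    = not (not Z or not (W or W or X))
    = not (not Z or not (W or X))
    = Z and (W or X)
Both reduce to Z and (W or X), so they are equivalent.

Yes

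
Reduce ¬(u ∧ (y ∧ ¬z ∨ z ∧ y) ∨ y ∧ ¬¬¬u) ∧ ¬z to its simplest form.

¬(u ∧ (y ∧ ¬z ∨ z ∧ y) ∨ y ∧ ¬¬¬u) ∧ ¬z
= ¬(u ∧ (y ∧ ¬z ∨ z ∧ y) ∨ y ∧ ¬u) ∧ ¬z   — double negation
= ¬(u ∧ y ∨ y ∧ ¬u) ∧ ¬z   — distribution
= ¬y ∧ ¬z   — distribution

¬y ∧ ¬z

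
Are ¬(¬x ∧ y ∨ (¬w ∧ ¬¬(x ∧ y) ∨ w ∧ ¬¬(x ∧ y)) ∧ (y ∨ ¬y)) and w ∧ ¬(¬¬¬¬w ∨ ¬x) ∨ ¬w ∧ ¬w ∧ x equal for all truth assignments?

No

E1: ¬(¬x ∧ y ∨ (¬w ∧ ¬¬(x ∧ y) ∨ w ∧ ¬¬(x ∧ y)) ∧ (y ∨ ¬y))
    = ¬(¬x ∧ y ∨ ¬w ∧ ¬¬(x ∧ y) ∨ w ∧ ¬¬(x ∧ y))   — complement / identity
    = ¬(¬x ∧ y ∨ ¬¬(x ∧ y))   — distribution
    = ¬(¬x ∧ y ∨ x ∧ y)   — double negation
    = ¬y   — distribution
E2: w ∧ ¬(¬¬¬¬w ∨ ¬x) ∨ ¬w ∧ ¬w ∧ x
    = w ∧ ¬(¬¬w ∨ ¬x) ∨ ¬w ∧ ¬w ∧ x   — double negation
    = w ∧ ¬w ∧ x ∨ ¬w ∧ ¬w ∧ x   — De Morgan
    = ¬w ∧ x   — distribution
These differ: at w=1, x=0, y=0, E1 = 1 but E2 = 0.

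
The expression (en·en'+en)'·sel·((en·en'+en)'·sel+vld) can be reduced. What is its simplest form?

en'·sel

(en·en'+en)'·sel·((en·en'+en)'·sel+vld)
= (en·en'+en)'·sel
= en'·sel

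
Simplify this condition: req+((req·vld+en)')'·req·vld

req+((req·vld+en)')'·req·vld
= req+(req·vld+en)·req·vld
= req+req·vld
= req

req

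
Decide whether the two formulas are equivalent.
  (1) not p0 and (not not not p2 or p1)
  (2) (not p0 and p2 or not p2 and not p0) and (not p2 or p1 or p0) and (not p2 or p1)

Yes

E1: not p0 and (not not not p2 or p1)
    = not p0 and (not p2 or p1)   — double negation
E2: (not p0 and p2 or not p2 and not p0) and (not p2 or p1 or p0) and (not p2 or p1)
    = not p0 and (not p2 or p1 or p0) and (not p2 or p1)   — distribution
    = not p0 and (not p2 or p1)   — absorption
Both reduce to not p0 and (not p2 or p1), so they are equivalent.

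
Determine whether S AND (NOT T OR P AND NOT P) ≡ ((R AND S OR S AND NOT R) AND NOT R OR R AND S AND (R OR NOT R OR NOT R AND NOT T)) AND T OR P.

No

E1: S AND (NOT T OR P AND NOT P)
    = S AND NOT T   — complement / identity
E2: ((R AND S OR S AND NOT R) AND NOT R OR R AND S AND (R OR NOT R OR NOT R AND NOT T)) AND T OR P
    = (S AND (R OR NOT R) AND NOT R OR R AND S AND (R OR NOT R OR NOT R AND NOT T)) AND T OR P   — distribution
    = (S AND (R OR NOT R) AND NOT R OR R AND S AND (R OR NOT R)) AND T OR P   — absorption
    = S AND (R OR NOT R) AND T OR P   — distribution
    = S AND T OR P   — complement / identity
These differ: at P=1, R=0, S=0, T=0, E1 = 0 but E2 = 1.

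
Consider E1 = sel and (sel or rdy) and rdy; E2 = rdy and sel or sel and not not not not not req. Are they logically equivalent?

No

E1: sel and (sel or rdy) and rdy
    = sel and rdy   — absorption
E2: rdy and sel or sel and not not not not not req
    = rdy and sel or sel and not not not req   — double negation
    = sel and (rdy or not not not req)   — distribution
    = sel and (rdy or not req)   — double negation
These differ: at rdy=0, req=0, sel=1, E1 = 0 but E2 = 1.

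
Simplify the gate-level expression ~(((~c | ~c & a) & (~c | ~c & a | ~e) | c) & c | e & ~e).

~(((~c | ~c & a) & (~c | ~c & a | ~e) | c) & c | e & ~e)
= ~(((~c | ~c & a) & (~c | ~c & a | ~e) | c) & c)
= ~((~c | ~c & a | c) & c)
= ~((~c | c) & c)
= ~c

~c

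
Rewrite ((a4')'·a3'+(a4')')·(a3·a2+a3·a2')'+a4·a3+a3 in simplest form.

a4+a3

((a4')'·a3'+(a4')')·(a3·a2+a3·a2')'+a4·a3+a3
= (a4')'·(a3·a2+a3·a2')'+a4·a3+a3   — absorption
= a4·(a3·a2+a3·a2')'+a4·a3+a3   — double negation
= a4·a3'+a4·a3+a3   — distribution
= a4+a3   — distribution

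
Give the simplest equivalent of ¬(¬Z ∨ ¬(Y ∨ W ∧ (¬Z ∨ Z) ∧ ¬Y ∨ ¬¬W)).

¬(¬Z ∨ ¬(Y ∨ W ∧ (¬Z ∨ Z) ∧ ¬Y ∨ ¬¬W))
= ¬(¬Z ∨ ¬(Y ∨ W ∧ ¬Y ∨ ¬¬W))   — complement / identity
= ¬(¬Z ∨ ¬(Y ∨ W ∧ ¬Y ∨ W))   — double negation
= ¬(¬Z ∨ ¬(Y ∨ W))   — absorption
= Z ∧ (Y ∨ W)   — De Morgan

Z ∧ (Y ∨ W)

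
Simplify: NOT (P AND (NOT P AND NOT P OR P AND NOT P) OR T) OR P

NOT (P AND (NOT P AND NOT P OR P AND NOT P) OR T) OR P
= NOT (P AND NOT P OR T) OR P   — distribution
= NOT T OR P   — complement / identity

NOT T OR P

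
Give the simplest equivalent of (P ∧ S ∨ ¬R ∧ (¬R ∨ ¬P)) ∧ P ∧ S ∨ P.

P

(P ∧ S ∨ ¬R ∧ (¬R ∨ ¬P)) ∧ P ∧ S ∨ P
= (P ∧ S ∨ ¬R) ∧ P ∧ S ∨ P
= P ∧ S ∨ P
= P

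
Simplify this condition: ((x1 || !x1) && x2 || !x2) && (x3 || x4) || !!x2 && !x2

x3 || x4

((x1 || !x1) && x2 || !x2) && (x3 || x4) || !!x2 && !x2
= ((x1 || !x1) && x2 || !x2) && (x3 || x4) || x2 && !x2   (double negation)
= (x2 || !x2) && (x3 || x4) || x2 && !x2   (complement / identity)
= x3 || x4 || x2 && !x2   (complement / identity)
= x3 || x4   (complement / identity)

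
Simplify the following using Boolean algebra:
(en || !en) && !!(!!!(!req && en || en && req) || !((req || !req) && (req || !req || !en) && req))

!en || !req

(en || !en) && !!(!!!(!req && en || en && req) || !((req || !req) && (req || !req || !en) && req))
= (en || !en) && !!(!!!(!req && en || en && req) || !((req || !req) && req))   (absorption)
= (en || !en) && !!(!!!en || !((req || !req) && req))   (distribution)
= (en || !en) && !!(!en || !((req || !req) && req))   (double negation)
= !!(!en || !((req || !req) && req))   (complement / identity)
= !!(!en || !req)   (complement / identity)
= !en || !req   (double negation)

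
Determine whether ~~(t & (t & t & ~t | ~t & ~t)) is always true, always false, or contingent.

~~(t & (t & t & ~t | ~t & ~t))
= ~~(t & (t & ~t | ~t & ~t))   [idempotence]
= ~~(t & ~t)   [distribution]
= t & ~t   [double negation]
= 0   [complement]

always false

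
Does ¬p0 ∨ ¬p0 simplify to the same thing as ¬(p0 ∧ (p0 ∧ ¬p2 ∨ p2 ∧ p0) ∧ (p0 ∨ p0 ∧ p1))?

E1: ¬p0 ∨ ¬p0
    = ¬p0   — idempotence
E2: ¬(p0 ∧ (p0 ∧ ¬p2 ∨ p2 ∧ p0) ∧ (p0 ∨ p0 ∧ p1))
    = ¬(p0 ∧ p0 ∧ (p0 ∨ p0 ∧ p1))   — distribution
    = ¬(p0 ∧ p0 ∧ p0)   — absorption
    = ¬(p0 ∧ p0)   — idempotence
    = ¬p0   — idempotence
Both reduce to ¬p0, so they are equivalent.

Yes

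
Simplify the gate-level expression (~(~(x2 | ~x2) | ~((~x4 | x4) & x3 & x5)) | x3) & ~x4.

x3 & ~x4

(~(~(x2 | ~x2) | ~((~x4 | x4) & x3 & x5)) | x3) & ~x4
= (~(~(x2 | ~x2) | ~(x3 & x5)) | x3) & ~x4   — complement / identity
= ((x2 | ~x2) & x3 & x5 | x3) & ~x4   — De Morgan
= (x3 & x5 | x3) & ~x4   — complement / identity
= x3 & ~x4   — absorption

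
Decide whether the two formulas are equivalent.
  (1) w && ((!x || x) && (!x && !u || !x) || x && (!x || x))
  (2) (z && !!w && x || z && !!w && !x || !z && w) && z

E1: w && ((!x || x) && (!x && !u || !x) || x && (!x || x))
    = w && ((!x || x) && !x || x && (!x || x))
    = w && (!x || x)
    = w
E2: (z && !!w && x || z && !!w && !x || !z && w) && z
    = (z && !!w || !z && w) && z
    = (z && w || !z && w) && z
    = w && z
These differ: at u=0, w=1, x=1, z=0, E1 = 1 but E2 = 0.

No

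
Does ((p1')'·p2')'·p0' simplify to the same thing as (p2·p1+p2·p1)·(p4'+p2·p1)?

No

E1: ((p1')'·p2')'·p0'
    = (p1'+p2)·p0'   — De Morgan
E2: (p2·p1+p2·p1)·(p4'+p2·p1)
    = p2·p1·p4'+p2·p1   — distribution
    = p2·p1   — absorption
These differ: at p0=0, p1=0, p2=1, p4=0, E1 = 1 but E2 = 0.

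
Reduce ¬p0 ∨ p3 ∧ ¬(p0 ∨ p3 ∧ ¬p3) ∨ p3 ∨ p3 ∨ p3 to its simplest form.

¬p0 ∨ p3 ∧ ¬(p0 ∨ p3 ∧ ¬p3) ∨ p3 ∨ p3 ∨ p3
= ¬p0 ∨ p3 ∧ ¬p0 ∨ p3 ∨ p3 ∨ p3   (complement / identity)
= ¬p0 ∨ p3 ∨ p3 ∨ p3   (absorption)
= ¬p0 ∨ p3 ∨ p3   (idempotence)
= ¬p0 ∨ p3   (idempotence)

¬p0 ∨ p3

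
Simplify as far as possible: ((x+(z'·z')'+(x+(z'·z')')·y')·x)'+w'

x'+w'

((x+(z'·z')'+(x+(z'·z')')·y')·x)'+w'
= ((x+(z'·z')')·x)'+w'   [absorption]
= ((x+z+z)·x)'+w'   [De Morgan]
= ((x+z)·x)'+w'   [idempotence]
= x'+w'   [absorption]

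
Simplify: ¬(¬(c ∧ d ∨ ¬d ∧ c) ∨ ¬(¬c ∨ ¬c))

¬(¬(c ∧ d ∨ ¬d ∧ c) ∨ ¬(¬c ∨ ¬c))
= ¬(¬c ∨ ¬(¬c ∨ ¬c))   [distribution]
= c ∧ (¬c ∨ ¬c)   [De Morgan]
= c ∧ ¬c   [idempotence]
= False   [complement]

False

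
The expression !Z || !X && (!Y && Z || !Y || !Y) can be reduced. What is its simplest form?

!Z || !X && !Y

!Z || !X && (!Y && Z || !Y || !Y)
= !Z || !X && (!Y || !Y)   (absorption)
= !Z || !X && !Y   (idempotence)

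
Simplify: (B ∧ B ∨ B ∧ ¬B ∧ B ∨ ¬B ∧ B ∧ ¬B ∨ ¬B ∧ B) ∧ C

B ∧ C

(B ∧ B ∨ B ∧ ¬B ∧ B ∨ ¬B ∧ B ∧ ¬B ∨ ¬B ∧ B) ∧ C
= (B ∧ B ∨ ¬B ∧ B ∨ ¬B ∧ B) ∧ C   [distribution]
= (B ∧ B ∨ ¬B ∧ B) ∧ C   [idempotence]
= B ∧ (B ∨ ¬B) ∧ C   [distribution]
= B ∧ C   [complement / identity]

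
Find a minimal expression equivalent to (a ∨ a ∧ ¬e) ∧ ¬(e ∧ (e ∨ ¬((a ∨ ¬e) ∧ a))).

a ∧ ¬e

(a ∨ a ∧ ¬e) ∧ ¬(e ∧ (e ∨ ¬((a ∨ ¬e) ∧ a)))
= a ∧ ¬(e ∧ (e ∨ ¬((a ∨ ¬e) ∧ a)))   — absorption
= a ∧ ¬(e ∧ (e ∨ ¬a))   — absorption
= a ∧ ¬e   — absorption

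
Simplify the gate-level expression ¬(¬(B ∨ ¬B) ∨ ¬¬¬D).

D

¬(¬(B ∨ ¬B) ∨ ¬¬¬D)
= (B ∨ ¬B) ∧ ¬¬D
= ¬¬D
= D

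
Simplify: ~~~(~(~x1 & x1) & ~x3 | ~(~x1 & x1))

0

~~~(~(~x1 & x1) & ~x3 | ~(~x1 & x1))
= ~~~~(~x1 & x1)   [absorption]
= ~~(~x1 & x1)   [double negation]
= ~x1 & x1   [double negation]
= 0   [complement]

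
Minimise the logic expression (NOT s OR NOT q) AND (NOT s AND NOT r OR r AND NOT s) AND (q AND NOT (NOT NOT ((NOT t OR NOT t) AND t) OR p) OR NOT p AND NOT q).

NOT s AND NOT p

(NOT s OR NOT q) AND (NOT s AND NOT r OR r AND NOT s) AND (q AND NOT (NOT NOT ((NOT t OR NOT t) AND t) OR p) OR NOT p AND NOT q)
= (NOT s OR NOT q) AND (NOT s AND NOT r OR r AND NOT s) AND (q AND NOT (NOT NOT (NOT t AND t) OR p) OR NOT p AND NOT q)
= (NOT s OR NOT q) AND (NOT s AND NOT r OR r AND NOT s) AND (q AND NOT (NOT t AND t OR p) OR NOT p AND NOT q)
= (NOT s OR NOT q) AND (NOT s AND NOT r OR r AND NOT s) AND (q AND NOT p OR NOT p AND NOT q)
= (NOT s OR NOT q) AND NOT s AND (q AND NOT p OR NOT p AND NOT q)
= NOT s AND (q AND NOT p OR NOT p AND NOT q)
= NOT s AND NOT p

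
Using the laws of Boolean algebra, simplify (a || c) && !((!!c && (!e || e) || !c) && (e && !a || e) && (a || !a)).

(a || c) && !e

(a || c) && !((!!c && (!e || e) || !c) && (e && !a || e) && (a || !a))
= (a || c) && !((c && (!e || e) || !c) && (e && !a || e) && (a || !a))
= (a || c) && !((c || !c) && (e && !a || e) && (a || !a))
= (a || c) && !((e && !a || e) && (a || !a))
= (a || c) && !(e && !a || e)
= (a || c) && !e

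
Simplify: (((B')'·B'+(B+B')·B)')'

(((B')'·B'+(B+B')·B)')'
= ((B·B'+(B+B')·B)')'   (double negation)
= ((B·B'+B)')'   (complement / identity)
= (B')'   (complement / identity)
= B   (double negation)

B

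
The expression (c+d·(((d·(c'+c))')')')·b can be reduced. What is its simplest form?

c·b

(c+d·(((d·(c'+c))')')')·b
= (c+d·((d')')')·b   (complement / identity)
= (c+d·d')·b   (double negation)
= c·b   (complement / identity)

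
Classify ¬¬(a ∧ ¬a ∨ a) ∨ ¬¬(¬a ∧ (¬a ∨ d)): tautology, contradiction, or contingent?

¬¬(a ∧ ¬a ∨ a) ∨ ¬¬(¬a ∧ (¬a ∨ d))
= ¬¬(a ∧ ¬a ∨ a) ∨ ¬¬¬a   — absorption
= ¬¬a ∨ ¬¬¬a   — complement / identity
= a ∨ ¬¬¬a   — double negation
= a ∨ ¬a   — double negation
= True   — complement

tautology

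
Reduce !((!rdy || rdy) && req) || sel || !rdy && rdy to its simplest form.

!req || sel

!((!rdy || rdy) && req) || sel || !rdy && rdy
= !((!rdy || rdy) && req) || sel   — complement / identity
= !req || sel   — complement / identity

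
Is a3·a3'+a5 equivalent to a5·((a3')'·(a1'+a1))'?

E1: a3·a3'+a5
    = a5
E2: a5·((a3')'·(a1'+a1))'
    = a5·((a3')')'
    = a5·a3'
These differ: at a1=0, a3=1, a5=1, E1 = 1 but E2 = 0.

No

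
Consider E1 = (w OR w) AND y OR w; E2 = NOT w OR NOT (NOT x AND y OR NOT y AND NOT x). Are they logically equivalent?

No

E1: (w OR w) AND y OR w
    = w AND y OR w   (idempotence)
    = w   (absorption)
E2: NOT w OR NOT (NOT x AND y OR NOT y AND NOT x)
    = NOT w OR NOT NOT x   (distribution)
    = NOT w OR x   (double negation)
These differ: at w=0, x=0, y=0, E1 = 0 but E2 = 1.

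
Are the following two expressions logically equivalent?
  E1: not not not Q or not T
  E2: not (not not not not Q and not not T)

Yes

E1: not not not Q or not T
    = not Q or not T   — double negation
E2: not (not not not not Q and not not T)
    = not not not Q or not T   — De Morgan
    = not Q or not T   — double negation
Both reduce to not Q or not T, so they are equivalent.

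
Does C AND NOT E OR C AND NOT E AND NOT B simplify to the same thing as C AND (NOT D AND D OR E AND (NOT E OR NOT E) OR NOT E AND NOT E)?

E1: C AND NOT E OR C AND NOT E AND NOT B
    = C AND NOT E   (absorption)
E2: C AND (NOT D AND D OR E AND (NOT E OR NOT E) OR NOT E AND NOT E)
    = C AND (NOT D AND D OR E AND NOT E OR NOT E AND NOT E)   (idempotence)
    = C AND (NOT D AND D OR NOT E)   (distribution)
    = C AND NOT E   (complement / identity)
Both reduce to C AND NOT E, so they are equivalent.

Yes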